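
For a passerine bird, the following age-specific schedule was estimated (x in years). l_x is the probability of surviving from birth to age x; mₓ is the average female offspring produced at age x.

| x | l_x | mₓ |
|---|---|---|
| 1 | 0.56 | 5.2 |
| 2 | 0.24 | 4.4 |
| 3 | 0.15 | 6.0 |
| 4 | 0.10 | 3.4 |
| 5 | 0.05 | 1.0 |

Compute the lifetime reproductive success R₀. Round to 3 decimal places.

R₀ = Σ l_x mₓ:
  age 1: 0.56 × 5.2 = 2.9120
  age 2: 0.24 × 4.4 = 1.0560
  age 3: 0.15 × 6.0 = 0.9000
  age 4: 0.10 × 3.4 = 0.3400
  age 5: 0.05 × 1.0 = 0.0500
R₀ = 2.9120 + 1.0560 + 0.9000 + 0.3400 + 0.0500 = 5.2580

5.258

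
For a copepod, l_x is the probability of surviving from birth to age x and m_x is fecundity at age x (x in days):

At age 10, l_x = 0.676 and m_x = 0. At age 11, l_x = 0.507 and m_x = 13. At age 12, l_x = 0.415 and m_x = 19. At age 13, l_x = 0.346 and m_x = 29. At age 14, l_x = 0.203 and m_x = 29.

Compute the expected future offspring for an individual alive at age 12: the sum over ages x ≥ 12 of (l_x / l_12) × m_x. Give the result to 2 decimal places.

l_12 = 0.415. Conditional survival from age 12 to x is l_x / l_12.
  x=12: (0.415/0.415) × 19 = 19.0000
  x=13: (0.346/0.415) × 29 = 24.1783
  x=14: (0.203/0.415) × 29 = 14.1855
Sum = 19.0000 + 24.1783 + 14.1855 = 57.3639

57.36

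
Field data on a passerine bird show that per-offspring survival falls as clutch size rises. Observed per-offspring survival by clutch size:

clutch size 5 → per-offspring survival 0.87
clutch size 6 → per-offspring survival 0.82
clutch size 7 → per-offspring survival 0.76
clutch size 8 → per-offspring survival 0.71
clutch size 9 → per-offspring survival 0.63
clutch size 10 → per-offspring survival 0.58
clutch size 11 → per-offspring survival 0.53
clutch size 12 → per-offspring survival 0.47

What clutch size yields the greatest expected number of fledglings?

11

Expected fledglings = c × s(c):
  c=5: 5 × 0.87 = 4.350
  c=6: 6 × 0.82 = 4.920
  c=7: 7 × 0.76 = 5.320
  c=8: 8 × 0.71 = 5.680
  c=9: 9 × 0.63 = 5.670
  c=10: 10 × 0.58 = 5.800
  c=11: 11 × 0.53 = 5.830
  c=12: 12 × 0.47 = 5.640
Maximum at c = 11 (5.830 fledglings).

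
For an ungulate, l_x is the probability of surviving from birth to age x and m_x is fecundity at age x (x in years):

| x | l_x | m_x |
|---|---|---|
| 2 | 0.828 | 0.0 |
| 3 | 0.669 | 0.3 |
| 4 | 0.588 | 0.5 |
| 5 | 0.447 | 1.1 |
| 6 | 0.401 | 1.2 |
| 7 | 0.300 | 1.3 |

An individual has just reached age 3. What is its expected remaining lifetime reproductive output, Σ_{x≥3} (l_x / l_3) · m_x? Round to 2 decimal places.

l_3 = 0.669. Conditional survival from age 3 to x is l_x / l_3.
  x=3: (0.669/0.669) × 0.3 = 0.3000
  x=4: (0.588/0.669) × 0.5 = 0.4395
  x=5: (0.447/0.669) × 1.1 = 0.7350
  x=6: (0.401/0.669) × 1.2 = 0.7193
  x=7: (0.300/0.669) × 1.3 = 0.5830
Sum = 0.3000 + 0.4395 + 0.7350 + 0.7193 + 0.5830 = 2.7767

2.78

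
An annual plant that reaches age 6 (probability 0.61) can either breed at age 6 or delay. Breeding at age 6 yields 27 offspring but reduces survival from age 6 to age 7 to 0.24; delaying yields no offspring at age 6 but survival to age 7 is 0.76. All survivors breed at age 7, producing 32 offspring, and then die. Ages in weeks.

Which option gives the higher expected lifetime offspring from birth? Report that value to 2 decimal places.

21.15

breed at age 6: R₀ = 0.61 × (27 + 0.24 × 32) = 0.61 × 34.6800 = 21.1548
delay to age 7: R₀ = 0.61 × (0.76 × 32) = 0.61 × 24.3200 = 14.8352
Higher: breed at age 6 (21.1548).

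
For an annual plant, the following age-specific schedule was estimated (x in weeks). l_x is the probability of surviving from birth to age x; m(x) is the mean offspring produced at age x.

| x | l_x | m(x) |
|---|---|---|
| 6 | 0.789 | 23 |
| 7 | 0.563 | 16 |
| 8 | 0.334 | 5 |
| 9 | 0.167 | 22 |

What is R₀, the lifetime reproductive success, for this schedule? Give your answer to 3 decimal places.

R₀ = Σ l_x m(x):
  age 6: 0.789 × 23 = 18.1470
  age 7: 0.563 × 16 = 9.0080
  age 8: 0.334 × 5 = 1.6700
  age 9: 0.167 × 22 = 3.6740
R₀ = 18.1470 + 9.0080 + 1.6700 + 3.6740 = 32.4990

32.499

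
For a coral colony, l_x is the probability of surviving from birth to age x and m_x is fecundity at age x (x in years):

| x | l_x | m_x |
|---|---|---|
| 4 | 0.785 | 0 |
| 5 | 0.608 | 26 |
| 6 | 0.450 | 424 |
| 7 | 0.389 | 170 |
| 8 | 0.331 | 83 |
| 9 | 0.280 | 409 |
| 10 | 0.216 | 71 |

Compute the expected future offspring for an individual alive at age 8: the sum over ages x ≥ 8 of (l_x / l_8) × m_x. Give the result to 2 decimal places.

475.31

l_8 = 0.331. Conditional survival from age 8 to x is l_x / l_8.
  x=8: (0.331/0.331) × 83 = 83.0000
  x=9: (0.280/0.331) × 409 = 345.9819
  x=10: (0.216/0.331) × 71 = 46.3323
Sum = 83.0000 + 345.9819 + 46.3323 = 475.3142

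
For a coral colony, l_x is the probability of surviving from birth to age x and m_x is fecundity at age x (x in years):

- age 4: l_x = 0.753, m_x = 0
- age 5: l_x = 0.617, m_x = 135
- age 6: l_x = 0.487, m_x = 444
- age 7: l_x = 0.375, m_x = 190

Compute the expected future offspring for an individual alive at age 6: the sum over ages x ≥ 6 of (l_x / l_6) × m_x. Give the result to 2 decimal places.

l_6 = 0.487. Conditional survival from age 6 to x is l_x / l_6.
  x=6: (0.487/0.487) × 444 = 444.0000
  x=7: (0.375/0.487) × 190 = 146.3039
Sum = 444.0000 + 146.3039 = 590.3039

590.30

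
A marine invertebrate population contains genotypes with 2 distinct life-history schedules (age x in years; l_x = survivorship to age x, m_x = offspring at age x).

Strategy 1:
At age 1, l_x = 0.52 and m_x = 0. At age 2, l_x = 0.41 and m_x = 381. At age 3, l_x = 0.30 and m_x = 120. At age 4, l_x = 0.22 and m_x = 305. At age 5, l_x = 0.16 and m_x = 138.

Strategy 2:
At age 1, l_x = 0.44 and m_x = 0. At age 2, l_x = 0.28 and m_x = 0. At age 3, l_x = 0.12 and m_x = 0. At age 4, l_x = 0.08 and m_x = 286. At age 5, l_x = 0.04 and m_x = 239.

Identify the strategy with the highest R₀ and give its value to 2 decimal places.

281.39

Strategy 1: R₀ = 0.52×0 + 0.41×381 + 0.30×120 + 0.22×305 + 0.16×138 = 281.3900
Strategy 2: R₀ = 0.44×0 + 0.28×0 + 0.12×0 + 0.08×286 + 0.04×239 = 32.4400
Highest R₀: strategy 1 with 281.3900.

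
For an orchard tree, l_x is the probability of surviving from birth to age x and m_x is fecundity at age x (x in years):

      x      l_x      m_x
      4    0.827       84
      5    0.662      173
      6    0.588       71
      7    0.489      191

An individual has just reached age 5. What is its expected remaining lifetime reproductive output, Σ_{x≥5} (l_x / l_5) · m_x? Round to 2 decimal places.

377.15

l_5 = 0.662. Conditional survival from age 5 to x is l_x / l_5.
  x=5: (0.662/0.662) × 173 = 173.0000
  x=6: (0.588/0.662) × 71 = 63.0634
  x=7: (0.489/0.662) × 191 = 141.0861
Sum = 173.0000 + 63.0634 + 141.0861 = 377.1495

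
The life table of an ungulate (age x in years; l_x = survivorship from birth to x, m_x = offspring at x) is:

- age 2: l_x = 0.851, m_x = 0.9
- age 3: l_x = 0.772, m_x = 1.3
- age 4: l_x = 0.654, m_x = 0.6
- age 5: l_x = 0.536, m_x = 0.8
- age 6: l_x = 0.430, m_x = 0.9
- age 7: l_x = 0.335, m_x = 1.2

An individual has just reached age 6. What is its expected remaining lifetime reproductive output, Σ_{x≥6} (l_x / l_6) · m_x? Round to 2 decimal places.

l_6 = 0.430. Conditional survival from age 6 to x is l_x / l_6.
  x=6: (0.430/0.430) × 0.9 = 0.9000
  x=7: (0.335/0.430) × 1.2 = 0.9349
Sum = 0.9000 + 0.9349 = 1.8349

1.83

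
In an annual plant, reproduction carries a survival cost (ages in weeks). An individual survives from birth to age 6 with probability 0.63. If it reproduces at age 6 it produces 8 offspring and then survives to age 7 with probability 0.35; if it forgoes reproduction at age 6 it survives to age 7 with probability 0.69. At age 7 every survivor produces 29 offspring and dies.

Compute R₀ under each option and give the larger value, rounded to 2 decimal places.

12.61

breed at age 6: R₀ = 0.63 × (8 + 0.35 × 29) = 0.63 × 18.1500 = 11.4345
delay to age 7: R₀ = 0.63 × (0.69 × 29) = 0.63 × 20.0100 = 12.6063
Higher: delay to age 7 (12.6063).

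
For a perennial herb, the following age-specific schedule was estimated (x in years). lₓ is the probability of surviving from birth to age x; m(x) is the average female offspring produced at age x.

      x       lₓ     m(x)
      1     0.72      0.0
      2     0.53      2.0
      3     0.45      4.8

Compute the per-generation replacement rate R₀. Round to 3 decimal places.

R₀ = Σ lₓ m(x):
  age 1: 0.72 × 0.0 = 0.0000
  age 2: 0.53 × 2.0 = 1.0600
  age 3: 0.45 × 4.8 = 2.1600
R₀ = 0.0000 + 1.0600 + 2.1600 = 3.2200

3.220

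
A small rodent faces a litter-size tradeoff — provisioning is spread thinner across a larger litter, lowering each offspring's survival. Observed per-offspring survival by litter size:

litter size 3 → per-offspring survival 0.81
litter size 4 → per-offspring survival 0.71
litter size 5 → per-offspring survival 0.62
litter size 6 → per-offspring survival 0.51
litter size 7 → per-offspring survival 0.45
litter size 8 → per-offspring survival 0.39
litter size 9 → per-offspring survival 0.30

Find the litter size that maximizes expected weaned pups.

7

Expected weaned pups = c × s(c):
  c=3: 3 × 0.81 = 2.430
  c=4: 4 × 0.71 = 2.840
  c=5: 5 × 0.62 = 3.100
  c=6: 6 × 0.51 = 3.060
  c=7: 7 × 0.45 = 3.150
  c=8: 8 × 0.39 = 3.120
  c=9: 9 × 0.30 = 2.700
Maximum at c = 7 (3.150 weaned pups).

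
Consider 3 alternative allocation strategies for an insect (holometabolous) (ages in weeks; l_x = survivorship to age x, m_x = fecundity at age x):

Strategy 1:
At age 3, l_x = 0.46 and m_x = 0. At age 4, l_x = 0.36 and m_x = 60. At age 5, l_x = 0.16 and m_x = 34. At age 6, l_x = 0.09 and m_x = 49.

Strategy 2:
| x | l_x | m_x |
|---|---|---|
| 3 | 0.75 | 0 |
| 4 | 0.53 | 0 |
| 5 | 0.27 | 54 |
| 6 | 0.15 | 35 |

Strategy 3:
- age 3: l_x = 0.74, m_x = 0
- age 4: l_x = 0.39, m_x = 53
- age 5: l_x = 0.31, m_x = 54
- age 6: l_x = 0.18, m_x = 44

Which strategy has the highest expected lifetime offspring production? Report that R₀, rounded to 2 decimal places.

Strategy 1: R₀ = 0.46×0 + 0.36×60 + 0.16×34 + 0.09×49 = 31.4500
Strategy 2: R₀ = 0.75×0 + 0.53×0 + 0.27×54 + 0.15×35 = 19.8300
Strategy 3: R₀ = 0.74×0 + 0.39×53 + 0.31×54 + 0.18×44 = 45.3300
Highest R₀: strategy 3 with 45.3300.

45.33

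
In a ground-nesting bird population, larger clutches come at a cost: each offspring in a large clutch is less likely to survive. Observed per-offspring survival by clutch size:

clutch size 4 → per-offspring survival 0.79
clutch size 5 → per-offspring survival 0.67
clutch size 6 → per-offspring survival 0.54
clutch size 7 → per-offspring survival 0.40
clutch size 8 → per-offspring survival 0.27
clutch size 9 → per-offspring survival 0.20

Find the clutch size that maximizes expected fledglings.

5

Expected fledglings = c × s(c):
  c=4: 4 × 0.79 = 3.160
  c=5: 5 × 0.67 = 3.350
  c=6: 6 × 0.54 = 3.240
  c=7: 7 × 0.40 = 2.800
  c=8: 8 × 0.27 = 2.160
  c=9: 9 × 0.20 = 1.800
Maximum at c = 5 (3.350 fledglings).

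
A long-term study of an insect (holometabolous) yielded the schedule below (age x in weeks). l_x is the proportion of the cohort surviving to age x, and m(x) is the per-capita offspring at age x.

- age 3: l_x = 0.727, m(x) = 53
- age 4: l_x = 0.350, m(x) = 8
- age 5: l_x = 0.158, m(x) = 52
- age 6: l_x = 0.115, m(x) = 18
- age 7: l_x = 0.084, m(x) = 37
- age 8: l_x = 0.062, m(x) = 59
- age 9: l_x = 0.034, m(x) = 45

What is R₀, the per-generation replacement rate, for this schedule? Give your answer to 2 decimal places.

59.91

R₀ = Σ l_x m(x):
  age 3: 0.727 × 53 = 38.5310
  age 4: 0.350 × 8 = 2.8000
  age 5: 0.158 × 52 = 8.2160
  age 6: 0.115 × 18 = 2.0700
  age 7: 0.084 × 37 = 3.1080
  age 8: 0.062 × 59 = 3.6580
  age 9: 0.034 × 45 = 1.5300
R₀ = 38.5310 + 2.8000 + 8.2160 + 2.0700 + 3.1080 + 3.6580 + 1.5300 = 59.9130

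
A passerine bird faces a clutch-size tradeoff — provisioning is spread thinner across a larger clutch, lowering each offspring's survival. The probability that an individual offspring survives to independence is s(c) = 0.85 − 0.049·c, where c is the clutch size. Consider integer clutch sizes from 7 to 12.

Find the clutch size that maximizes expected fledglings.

9

Expected fledglings = c × s(c):
  c=7: 7 × 0.507 = 3.549
  c=8: 8 × 0.458 = 3.664
  c=9: 9 × 0.409 = 3.681
  c=10: 10 × 0.360 = 3.600
  c=11: 11 × 0.311 = 3.421
  c=12: 12 × 0.262 = 3.144
Maximum at c = 9 (3.681 fledglings).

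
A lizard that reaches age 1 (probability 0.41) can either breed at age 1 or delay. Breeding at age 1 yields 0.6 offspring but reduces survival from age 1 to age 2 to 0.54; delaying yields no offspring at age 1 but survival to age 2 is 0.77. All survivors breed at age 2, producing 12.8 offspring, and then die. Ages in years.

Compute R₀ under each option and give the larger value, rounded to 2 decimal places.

breed at age 1: R₀ = 0.41 × (0.6 + 0.54 × 12.8) = 0.41 × 7.5120 = 3.0799
delay to age 2: R₀ = 0.41 × (0.77 × 12.8) = 0.41 × 9.8560 = 4.0410
Higher: delay to age 2 (4.0410).

4.04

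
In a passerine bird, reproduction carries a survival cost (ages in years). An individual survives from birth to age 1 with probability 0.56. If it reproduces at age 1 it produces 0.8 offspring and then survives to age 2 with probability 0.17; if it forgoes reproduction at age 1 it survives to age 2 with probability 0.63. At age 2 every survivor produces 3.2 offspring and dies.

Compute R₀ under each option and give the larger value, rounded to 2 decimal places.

breed at age 1: R₀ = 0.56 × (0.8 + 0.17 × 3.2) = 0.56 × 1.3440 = 0.7526
delay to age 2: R₀ = 0.56 × (0.63 × 3.2) = 0.56 × 2.0160 = 1.1290
Higher: delay to age 2 (1.1290).

1.13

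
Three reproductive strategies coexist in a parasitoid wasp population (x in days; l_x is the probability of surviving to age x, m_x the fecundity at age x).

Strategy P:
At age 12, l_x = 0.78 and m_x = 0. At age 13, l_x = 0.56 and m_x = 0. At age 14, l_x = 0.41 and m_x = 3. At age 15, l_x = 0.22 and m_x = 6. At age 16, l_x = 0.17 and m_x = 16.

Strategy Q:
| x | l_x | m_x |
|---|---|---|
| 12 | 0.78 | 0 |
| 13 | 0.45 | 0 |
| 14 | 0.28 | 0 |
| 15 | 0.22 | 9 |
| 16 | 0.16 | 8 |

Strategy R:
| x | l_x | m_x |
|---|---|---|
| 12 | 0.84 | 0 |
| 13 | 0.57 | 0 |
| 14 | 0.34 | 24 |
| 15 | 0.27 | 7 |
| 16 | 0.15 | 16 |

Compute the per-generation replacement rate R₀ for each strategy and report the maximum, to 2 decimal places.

12.45

Strategy P: R₀ = 0.78×0 + 0.56×0 + 0.41×3 + 0.22×6 + 0.17×16 = 5.2700
Strategy Q: R₀ = 0.78×0 + 0.45×0 + 0.28×0 + 0.22×9 + 0.16×8 = 3.2600
Strategy R: R₀ = 0.84×0 + 0.57×0 + 0.34×24 + 0.27×7 + 0.15×16 = 12.4500
Highest R₀: strategy R with 12.4500.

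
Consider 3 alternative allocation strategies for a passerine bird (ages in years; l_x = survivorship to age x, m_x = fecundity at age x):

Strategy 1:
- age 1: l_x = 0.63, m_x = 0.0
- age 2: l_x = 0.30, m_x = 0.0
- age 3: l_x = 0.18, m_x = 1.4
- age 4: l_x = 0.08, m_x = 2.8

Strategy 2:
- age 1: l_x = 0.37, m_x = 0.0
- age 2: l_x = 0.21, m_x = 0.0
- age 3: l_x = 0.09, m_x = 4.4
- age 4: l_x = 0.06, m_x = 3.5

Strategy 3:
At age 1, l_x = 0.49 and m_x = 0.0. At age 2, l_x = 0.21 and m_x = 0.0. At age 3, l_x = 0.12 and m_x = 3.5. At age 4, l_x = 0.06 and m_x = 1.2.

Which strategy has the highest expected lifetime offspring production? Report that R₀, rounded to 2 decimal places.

0.61

Strategy 1: R₀ = 0.63×0.0 + 0.30×0.0 + 0.18×1.4 + 0.08×2.8 = 0.4760
Strategy 2: R₀ = 0.37×0.0 + 0.21×0.0 + 0.09×4.4 + 0.06×3.5 = 0.6060
Strategy 3: R₀ = 0.49×0.0 + 0.21×0.0 + 0.12×3.5 + 0.06×1.2 = 0.4920
Highest R₀: strategy 2 with 0.6060.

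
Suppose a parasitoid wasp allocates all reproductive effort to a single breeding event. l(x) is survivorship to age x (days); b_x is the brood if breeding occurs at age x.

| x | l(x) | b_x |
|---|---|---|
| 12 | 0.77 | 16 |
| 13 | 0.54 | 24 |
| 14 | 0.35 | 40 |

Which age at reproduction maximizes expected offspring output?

14

Expected offspring if breeding at age x = l(x) × b_x:
  age 12: 0.77 × 16 = 12.320
  age 13: 0.54 × 24 = 12.960
  age 14: 0.35 × 40 = 14.000
Maximum at age 14 (14.000).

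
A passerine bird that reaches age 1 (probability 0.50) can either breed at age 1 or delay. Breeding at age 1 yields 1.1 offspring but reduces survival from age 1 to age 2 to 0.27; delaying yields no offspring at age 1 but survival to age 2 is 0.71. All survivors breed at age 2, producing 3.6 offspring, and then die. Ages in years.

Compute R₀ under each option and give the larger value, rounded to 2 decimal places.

1.28

breed at age 1: R₀ = 0.50 × (1.1 + 0.27 × 3.6) = 0.50 × 2.0720 = 1.0360
delay to age 2: R₀ = 0.50 × (0.71 × 3.6) = 0.50 × 2.5560 = 1.2780
Higher: delay to age 2 (1.2780).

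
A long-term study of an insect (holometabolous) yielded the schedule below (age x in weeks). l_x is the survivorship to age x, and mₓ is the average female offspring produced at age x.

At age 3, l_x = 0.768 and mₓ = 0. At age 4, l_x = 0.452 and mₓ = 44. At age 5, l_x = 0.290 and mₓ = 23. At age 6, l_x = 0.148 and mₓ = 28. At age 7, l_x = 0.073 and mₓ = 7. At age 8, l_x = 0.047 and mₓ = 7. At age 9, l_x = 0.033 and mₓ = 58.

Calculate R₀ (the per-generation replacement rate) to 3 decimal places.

33.456

R₀ = Σ l_x mₓ:
  age 3: 0.768 × 0 = 0.0000
  age 4: 0.452 × 44 = 19.8880
  age 5: 0.290 × 23 = 6.6700
  age 6: 0.148 × 28 = 4.1440
  age 7: 0.073 × 7 = 0.5110
  age 8: 0.047 × 7 = 0.3290
  age 9: 0.033 × 58 = 1.9140
R₀ = 0.0000 + 19.8880 + 6.6700 + 4.1440 + 0.5110 + 0.3290 + 1.9140 = 33.4560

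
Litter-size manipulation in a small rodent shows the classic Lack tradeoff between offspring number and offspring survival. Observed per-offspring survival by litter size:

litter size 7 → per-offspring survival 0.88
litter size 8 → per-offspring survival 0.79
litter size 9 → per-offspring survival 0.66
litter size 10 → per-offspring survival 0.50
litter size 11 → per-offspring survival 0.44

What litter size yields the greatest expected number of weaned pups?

Expected weaned pups = c × s(c):
  c=7: 7 × 0.88 = 6.160
  c=8: 8 × 0.79 = 6.320
  c=9: 9 × 0.66 = 5.940
  c=10: 10 × 0.50 = 5.000
  c=11: 11 × 0.44 = 4.840
Maximum at c = 8 (6.320 weaned pups).

8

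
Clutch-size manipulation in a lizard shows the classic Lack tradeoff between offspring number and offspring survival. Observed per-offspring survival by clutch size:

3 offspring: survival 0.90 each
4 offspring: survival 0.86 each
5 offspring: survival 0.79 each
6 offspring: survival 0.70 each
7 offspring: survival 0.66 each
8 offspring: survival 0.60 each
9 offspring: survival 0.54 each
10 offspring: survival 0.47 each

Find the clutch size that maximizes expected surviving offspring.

Expected surviving offspring = c × s(c):
  c=3: 3 × 0.90 = 2.700
  c=4: 4 × 0.86 = 3.440
  c=5: 5 × 0.79 = 3.950
  c=6: 6 × 0.70 = 4.200
  c=7: 7 × 0.66 = 4.620
  c=8: 8 × 0.60 = 4.800
  c=9: 9 × 0.54 = 4.860
  c=10: 10 × 0.47 = 4.700
Maximum at c = 9 (4.860 surviving offspring).

9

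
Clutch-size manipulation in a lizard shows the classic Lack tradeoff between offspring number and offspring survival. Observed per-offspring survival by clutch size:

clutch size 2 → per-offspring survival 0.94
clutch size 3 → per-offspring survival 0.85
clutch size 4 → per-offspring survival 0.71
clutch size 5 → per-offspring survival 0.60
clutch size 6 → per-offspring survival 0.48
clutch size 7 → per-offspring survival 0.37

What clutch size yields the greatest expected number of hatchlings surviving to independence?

Expected hatchlings surviving to independence = c × s(c):
  c=2: 2 × 0.94 = 1.880
  c=3: 3 × 0.85 = 2.550
  c=4: 4 × 0.71 = 2.840
  c=5: 5 × 0.60 = 3.000
  c=6: 6 × 0.48 = 2.880
  c=7: 7 × 0.37 = 2.590
Maximum at c = 5 (3.000 hatchlings surviving to independence).

5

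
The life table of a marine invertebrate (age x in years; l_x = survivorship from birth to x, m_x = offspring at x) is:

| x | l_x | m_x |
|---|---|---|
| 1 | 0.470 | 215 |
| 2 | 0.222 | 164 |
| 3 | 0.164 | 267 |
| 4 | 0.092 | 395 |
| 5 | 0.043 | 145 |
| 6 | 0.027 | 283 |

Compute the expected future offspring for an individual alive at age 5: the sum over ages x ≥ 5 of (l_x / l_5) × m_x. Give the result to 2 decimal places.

322.70

l_5 = 0.043. Conditional survival from age 5 to x is l_x / l_5.
  x=5: (0.043/0.043) × 145 = 145.0000
  x=6: (0.027/0.043) × 283 = 177.6977
Sum = 145.0000 + 177.6977 = 322.6977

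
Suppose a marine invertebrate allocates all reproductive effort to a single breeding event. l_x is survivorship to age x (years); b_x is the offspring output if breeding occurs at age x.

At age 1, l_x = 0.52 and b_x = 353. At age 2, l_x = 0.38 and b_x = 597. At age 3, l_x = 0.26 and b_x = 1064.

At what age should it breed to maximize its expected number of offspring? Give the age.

3

Expected offspring if breeding at age x = l_x × b_x:
  age 1: 0.52 × 353 = 183.560
  age 2: 0.38 × 597 = 226.860
  age 3: 0.26 × 1064 = 276.640
Maximum at age 3 (276.640).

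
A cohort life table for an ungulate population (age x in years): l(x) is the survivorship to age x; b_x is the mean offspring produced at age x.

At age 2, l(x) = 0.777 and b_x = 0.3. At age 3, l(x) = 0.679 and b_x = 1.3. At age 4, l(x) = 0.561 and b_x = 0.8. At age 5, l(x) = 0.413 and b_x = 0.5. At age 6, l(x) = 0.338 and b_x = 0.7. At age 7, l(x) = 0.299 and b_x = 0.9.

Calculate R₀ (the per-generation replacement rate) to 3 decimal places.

R₀ = Σ l(x) b_x:
  age 2: 0.777 × 0.3 = 0.2331
  age 3: 0.679 × 1.3 = 0.8827
  age 4: 0.561 × 0.8 = 0.4488
  age 5: 0.413 × 0.5 = 0.2065
  age 6: 0.338 × 0.7 = 0.2366
  age 7: 0.299 × 0.9 = 0.2691
R₀ = 0.2331 + 0.8827 + 0.4488 + 0.2065 + 0.2366 + 0.2691 = 2.2768

2.277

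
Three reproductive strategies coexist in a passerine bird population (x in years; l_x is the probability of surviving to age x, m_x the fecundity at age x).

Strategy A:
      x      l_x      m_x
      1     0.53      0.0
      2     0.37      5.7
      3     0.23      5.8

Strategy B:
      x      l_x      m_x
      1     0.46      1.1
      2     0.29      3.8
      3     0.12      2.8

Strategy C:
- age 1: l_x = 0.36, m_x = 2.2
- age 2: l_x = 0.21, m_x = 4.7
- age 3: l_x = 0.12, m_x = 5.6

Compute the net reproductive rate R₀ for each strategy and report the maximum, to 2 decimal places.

Strategy A: R₀ = 0.53×0.0 + 0.37×5.7 + 0.23×5.8 = 3.4430
Strategy B: R₀ = 0.46×1.1 + 0.29×3.8 + 0.12×2.8 = 1.9440
Strategy C: R₀ = 0.36×2.2 + 0.21×4.7 + 0.12×5.6 = 2.4510
Highest R₀: strategy A with 3.4430.

3.44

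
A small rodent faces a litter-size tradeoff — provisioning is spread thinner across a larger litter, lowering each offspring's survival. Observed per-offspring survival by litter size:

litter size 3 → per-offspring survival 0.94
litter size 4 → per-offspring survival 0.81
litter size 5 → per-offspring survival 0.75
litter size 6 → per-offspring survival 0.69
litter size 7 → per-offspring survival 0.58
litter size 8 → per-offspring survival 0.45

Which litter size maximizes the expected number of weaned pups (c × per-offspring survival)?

Expected weaned pups = c × s(c):
  c=3: 3 × 0.94 = 2.820
  c=4: 4 × 0.81 = 3.240
  c=5: 5 × 0.75 = 3.750
  c=6: 6 × 0.69 = 4.140
  c=7: 7 × 0.58 = 4.060
  c=8: 8 × 0.45 = 3.600
Maximum at c = 6 (4.140 weaned pups).

6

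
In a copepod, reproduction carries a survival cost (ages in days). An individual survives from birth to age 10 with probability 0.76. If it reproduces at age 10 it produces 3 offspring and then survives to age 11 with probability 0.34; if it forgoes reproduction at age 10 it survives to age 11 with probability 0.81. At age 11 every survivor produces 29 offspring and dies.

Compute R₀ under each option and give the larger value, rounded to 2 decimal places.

17.85

breed at age 10: R₀ = 0.76 × (3 + 0.34 × 29) = 0.76 × 12.8600 = 9.7736
delay to age 11: R₀ = 0.76 × (0.81 × 29) = 0.76 × 23.4900 = 17.8524
Higher: delay to age 11 (17.8524).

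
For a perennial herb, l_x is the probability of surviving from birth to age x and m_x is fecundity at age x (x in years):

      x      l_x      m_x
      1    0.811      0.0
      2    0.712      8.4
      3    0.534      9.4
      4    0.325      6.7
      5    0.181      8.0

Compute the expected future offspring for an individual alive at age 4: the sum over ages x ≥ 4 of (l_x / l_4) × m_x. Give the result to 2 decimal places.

11.16

l_4 = 0.325. Conditional survival from age 4 to x is l_x / l_4.
  x=4: (0.325/0.325) × 6.7 = 6.7000
  x=5: (0.181/0.325) × 8.0 = 4.4554
Sum = 6.7000 + 4.4554 = 11.1554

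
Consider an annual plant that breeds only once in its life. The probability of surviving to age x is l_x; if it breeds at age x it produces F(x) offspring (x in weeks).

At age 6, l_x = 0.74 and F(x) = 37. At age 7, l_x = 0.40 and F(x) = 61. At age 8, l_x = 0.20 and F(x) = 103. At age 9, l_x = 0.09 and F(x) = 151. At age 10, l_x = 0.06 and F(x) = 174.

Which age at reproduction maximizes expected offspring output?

Expected offspring if breeding at age x = l_x × F(x):
  age 6: 0.74 × 37 = 27.380
  age 7: 0.40 × 61 = 24.400
  age 8: 0.20 × 103 = 20.600
  age 9: 0.09 × 151 = 13.590
  age 10: 0.06 × 174 = 10.440
Maximum at age 6 (27.380).

6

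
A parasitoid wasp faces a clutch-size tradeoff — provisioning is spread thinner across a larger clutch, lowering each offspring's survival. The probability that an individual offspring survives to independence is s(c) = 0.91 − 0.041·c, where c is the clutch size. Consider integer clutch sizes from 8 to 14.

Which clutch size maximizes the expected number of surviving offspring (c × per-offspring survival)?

Expected surviving offspring = c × s(c):
  c=8: 8 × 0.582 = 4.656
  c=9: 9 × 0.541 = 4.869
  c=10: 10 × 0.500 = 5.000
  c=11: 11 × 0.459 = 5.049
  c=12: 12 × 0.418 = 5.016
  c=13: 13 × 0.377 = 4.901
  c=14: 14 × 0.336 = 4.704
Maximum at c = 11 (5.049 surviving offspring).

11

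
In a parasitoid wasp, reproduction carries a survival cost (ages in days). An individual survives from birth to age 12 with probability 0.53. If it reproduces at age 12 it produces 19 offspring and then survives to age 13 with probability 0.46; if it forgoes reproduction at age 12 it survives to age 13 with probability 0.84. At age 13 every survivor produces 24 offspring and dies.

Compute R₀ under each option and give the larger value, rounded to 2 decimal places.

15.92

breed at age 12: R₀ = 0.53 × (19 + 0.46 × 24) = 0.53 × 30.0400 = 15.9212
delay to age 13: R₀ = 0.53 × (0.84 × 24) = 0.53 × 20.1600 = 10.6848
Higher: breed at age 12 (15.9212).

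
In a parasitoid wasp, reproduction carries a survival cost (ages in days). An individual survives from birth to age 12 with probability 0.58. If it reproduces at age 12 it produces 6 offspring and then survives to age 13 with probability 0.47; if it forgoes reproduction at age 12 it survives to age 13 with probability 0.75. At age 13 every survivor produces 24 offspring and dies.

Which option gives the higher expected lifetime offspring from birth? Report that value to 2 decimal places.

10.44

breed at age 12: R₀ = 0.58 × (6 + 0.47 × 24) = 0.58 × 17.2800 = 10.0224
delay to age 13: R₀ = 0.58 × (0.75 × 24) = 0.58 × 18.0000 = 10.4400
Higher: delay to age 13 (10.4400).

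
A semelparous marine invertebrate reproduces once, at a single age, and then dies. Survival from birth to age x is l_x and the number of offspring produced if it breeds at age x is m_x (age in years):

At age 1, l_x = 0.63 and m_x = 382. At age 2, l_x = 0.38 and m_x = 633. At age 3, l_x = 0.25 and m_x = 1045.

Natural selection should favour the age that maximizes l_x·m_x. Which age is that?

3

Expected offspring if breeding at age x = l_x × m_x:
  age 1: 0.63 × 382 = 240.660
  age 2: 0.38 × 633 = 240.540
  age 3: 0.25 × 1045 = 261.250
Maximum at age 3 (261.250).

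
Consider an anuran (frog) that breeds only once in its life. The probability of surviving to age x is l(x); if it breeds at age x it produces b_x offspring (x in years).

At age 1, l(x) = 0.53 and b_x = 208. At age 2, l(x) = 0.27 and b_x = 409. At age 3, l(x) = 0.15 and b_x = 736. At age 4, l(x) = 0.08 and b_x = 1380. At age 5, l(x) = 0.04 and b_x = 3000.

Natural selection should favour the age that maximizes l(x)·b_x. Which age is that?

5

Expected offspring if breeding at age x = l(x) × b_x:
  age 1: 0.53 × 208 = 110.240
  age 2: 0.27 × 409 = 110.430
  age 3: 0.15 × 736 = 110.400
  age 4: 0.08 × 1380 = 110.400
  age 5: 0.04 × 3000 = 120.000
Maximum at age 5 (120.000).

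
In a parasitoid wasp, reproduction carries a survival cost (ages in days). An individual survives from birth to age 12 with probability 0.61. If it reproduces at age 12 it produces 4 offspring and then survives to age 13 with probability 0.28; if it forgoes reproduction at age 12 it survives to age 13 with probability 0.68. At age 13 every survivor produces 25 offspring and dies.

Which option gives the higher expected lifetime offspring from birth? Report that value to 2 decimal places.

breed at age 12: R₀ = 0.61 × (4 + 0.28 × 25) = 0.61 × 11.0000 = 6.7100
delay to age 13: R₀ = 0.61 × (0.68 × 25) = 0.61 × 17.0000 = 10.3700
Higher: delay to age 13 (10.3700).

10.37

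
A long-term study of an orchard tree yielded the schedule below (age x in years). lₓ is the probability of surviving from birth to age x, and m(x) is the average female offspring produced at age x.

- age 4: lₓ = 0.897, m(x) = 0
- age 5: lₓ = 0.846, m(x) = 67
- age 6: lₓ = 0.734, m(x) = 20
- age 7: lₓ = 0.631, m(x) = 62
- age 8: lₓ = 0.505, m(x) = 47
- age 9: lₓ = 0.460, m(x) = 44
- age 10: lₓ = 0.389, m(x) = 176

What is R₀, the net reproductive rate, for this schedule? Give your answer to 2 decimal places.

222.92

R₀ = Σ lₓ m(x):
  age 4: 0.897 × 0 = 0.0000
  age 5: 0.846 × 67 = 56.6820
  age 6: 0.734 × 20 = 14.6800
  age 7: 0.631 × 62 = 39.1220
  age 8: 0.505 × 47 = 23.7350
  age 9: 0.460 × 44 = 20.2400
  age 10: 0.389 × 176 = 68.4640
R₀ = 0.0000 + 56.6820 + 14.6800 + 39.1220 + 23.7350 + 20.2400 + 68.4640 = 222.9230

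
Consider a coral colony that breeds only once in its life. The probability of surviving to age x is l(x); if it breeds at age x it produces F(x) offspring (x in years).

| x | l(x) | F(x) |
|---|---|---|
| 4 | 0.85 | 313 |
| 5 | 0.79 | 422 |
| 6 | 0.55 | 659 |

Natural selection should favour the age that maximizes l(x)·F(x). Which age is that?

6

Expected offspring if breeding at age x = l(x) × F(x):
  age 4: 0.85 × 313 = 266.050
  age 5: 0.79 × 422 = 333.380
  age 6: 0.55 × 659 = 362.450
Maximum at age 6 (362.450).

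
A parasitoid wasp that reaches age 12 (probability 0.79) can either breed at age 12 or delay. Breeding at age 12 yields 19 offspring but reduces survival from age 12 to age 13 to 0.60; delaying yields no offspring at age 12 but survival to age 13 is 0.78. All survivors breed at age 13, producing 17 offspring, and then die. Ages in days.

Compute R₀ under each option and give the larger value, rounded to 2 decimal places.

23.07

breed at age 12: R₀ = 0.79 × (19 + 0.60 × 17) = 0.79 × 29.2000 = 23.0680
delay to age 13: R₀ = 0.79 × (0.78 × 17) = 0.79 × 13.2600 = 10.4754
Higher: breed at age 12 (23.0680).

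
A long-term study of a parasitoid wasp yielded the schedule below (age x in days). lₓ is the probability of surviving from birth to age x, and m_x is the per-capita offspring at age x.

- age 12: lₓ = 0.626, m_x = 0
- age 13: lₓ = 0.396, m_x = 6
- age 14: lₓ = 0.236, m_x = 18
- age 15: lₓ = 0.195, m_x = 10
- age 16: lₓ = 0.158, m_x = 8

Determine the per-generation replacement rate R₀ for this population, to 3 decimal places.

R₀ = Σ lₓ m_x:
  age 12: 0.626 × 0 = 0.0000
  age 13: 0.396 × 6 = 2.3760
  age 14: 0.236 × 18 = 4.2480
  age 15: 0.195 × 10 = 1.9500
  age 16: 0.158 × 8 = 1.2640
R₀ = 0.0000 + 2.3760 + 4.2480 + 1.9500 + 1.2640 = 9.8380

9.838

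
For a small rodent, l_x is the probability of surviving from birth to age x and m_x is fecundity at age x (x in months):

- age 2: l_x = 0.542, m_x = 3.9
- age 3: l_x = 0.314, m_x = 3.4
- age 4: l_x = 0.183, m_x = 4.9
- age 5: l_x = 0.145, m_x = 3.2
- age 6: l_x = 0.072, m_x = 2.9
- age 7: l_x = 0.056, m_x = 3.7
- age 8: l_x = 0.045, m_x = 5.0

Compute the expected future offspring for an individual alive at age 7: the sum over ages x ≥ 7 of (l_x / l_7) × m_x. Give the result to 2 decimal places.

l_7 = 0.056. Conditional survival from age 7 to x is l_x / l_7.
  x=7: (0.056/0.056) × 3.7 = 3.7000
  x=8: (0.045/0.056) × 5.0 = 4.0179
Sum = 3.7000 + 4.0179 = 7.7179

7.72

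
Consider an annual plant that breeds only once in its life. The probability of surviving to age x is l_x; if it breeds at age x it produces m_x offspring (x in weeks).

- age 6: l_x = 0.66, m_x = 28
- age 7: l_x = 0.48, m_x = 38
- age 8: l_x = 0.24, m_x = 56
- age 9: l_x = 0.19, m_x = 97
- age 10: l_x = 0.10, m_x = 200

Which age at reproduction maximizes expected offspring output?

Expected offspring if breeding at age x = l_x × m_x:
  age 6: 0.66 × 28 = 18.480
  age 7: 0.48 × 38 = 18.240
  age 8: 0.24 × 56 = 13.440
  age 9: 0.19 × 97 = 18.430
  age 10: 0.10 × 200 = 20.000
Maximum at age 10 (20.000).

10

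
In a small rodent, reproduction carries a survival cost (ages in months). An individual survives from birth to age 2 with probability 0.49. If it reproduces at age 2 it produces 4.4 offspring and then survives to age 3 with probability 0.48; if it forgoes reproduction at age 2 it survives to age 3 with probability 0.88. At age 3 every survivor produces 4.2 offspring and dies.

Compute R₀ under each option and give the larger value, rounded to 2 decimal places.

3.14

breed at age 2: R₀ = 0.49 × (4.4 + 0.48 × 4.2) = 0.49 × 6.4160 = 3.1438
delay to age 3: R₀ = 0.49 × (0.88 × 4.2) = 0.49 × 3.6960 = 1.8110
Higher: breed at age 2 (3.1438).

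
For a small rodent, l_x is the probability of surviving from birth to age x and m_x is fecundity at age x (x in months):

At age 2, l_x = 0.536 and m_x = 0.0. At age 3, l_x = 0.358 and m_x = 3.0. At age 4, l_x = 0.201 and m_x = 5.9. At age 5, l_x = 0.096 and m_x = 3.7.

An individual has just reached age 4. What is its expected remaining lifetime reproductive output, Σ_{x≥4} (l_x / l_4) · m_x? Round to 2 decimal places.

l_4 = 0.201. Conditional survival from age 4 to x is l_x / l_4.
  x=4: (0.201/0.201) × 5.9 = 5.9000
  x=5: (0.096/0.201) × 3.7 = 1.7672
Sum = 5.9000 + 1.7672 = 7.6672

7.67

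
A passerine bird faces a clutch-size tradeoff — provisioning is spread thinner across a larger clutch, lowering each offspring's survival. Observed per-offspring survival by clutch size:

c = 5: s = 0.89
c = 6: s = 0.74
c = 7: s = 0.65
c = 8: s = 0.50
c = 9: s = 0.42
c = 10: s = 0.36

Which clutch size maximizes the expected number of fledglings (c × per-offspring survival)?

Expected fledglings = c × s(c):
  c=5: 5 × 0.89 = 4.450
  c=6: 6 × 0.74 = 4.440
  c=7: 7 × 0.65 = 4.550
  c=8: 8 × 0.50 = 4.000
  c=9: 9 × 0.42 = 3.780
  c=10: 10 × 0.36 = 3.600
Maximum at c = 7 (4.550 fledglings).

7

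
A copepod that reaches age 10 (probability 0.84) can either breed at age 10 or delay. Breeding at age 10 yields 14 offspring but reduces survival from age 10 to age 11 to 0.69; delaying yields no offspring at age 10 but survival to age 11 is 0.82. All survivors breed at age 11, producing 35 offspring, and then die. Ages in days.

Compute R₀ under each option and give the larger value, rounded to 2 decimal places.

breed at age 10: R₀ = 0.84 × (14 + 0.69 × 35) = 0.84 × 38.1500 = 32.0460
delay to age 11: R₀ = 0.84 × (0.82 × 35) = 0.84 × 28.7000 = 24.1080
Higher: breed at age 10 (32.0460).

32.05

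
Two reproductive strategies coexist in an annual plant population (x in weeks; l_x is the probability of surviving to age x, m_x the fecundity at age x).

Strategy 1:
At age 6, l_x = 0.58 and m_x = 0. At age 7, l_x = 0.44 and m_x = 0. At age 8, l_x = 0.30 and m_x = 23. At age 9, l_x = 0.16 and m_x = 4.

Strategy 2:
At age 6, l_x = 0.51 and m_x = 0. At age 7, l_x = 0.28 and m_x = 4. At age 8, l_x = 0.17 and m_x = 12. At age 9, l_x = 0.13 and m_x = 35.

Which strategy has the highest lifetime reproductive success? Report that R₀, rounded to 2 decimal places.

Strategy 1: R₀ = 0.58×0 + 0.44×0 + 0.30×23 + 0.16×4 = 7.5400
Strategy 2: R₀ = 0.51×0 + 0.28×4 + 0.17×12 + 0.13×35 = 7.7100
Highest R₀: strategy 2 with 7.7100.

7.71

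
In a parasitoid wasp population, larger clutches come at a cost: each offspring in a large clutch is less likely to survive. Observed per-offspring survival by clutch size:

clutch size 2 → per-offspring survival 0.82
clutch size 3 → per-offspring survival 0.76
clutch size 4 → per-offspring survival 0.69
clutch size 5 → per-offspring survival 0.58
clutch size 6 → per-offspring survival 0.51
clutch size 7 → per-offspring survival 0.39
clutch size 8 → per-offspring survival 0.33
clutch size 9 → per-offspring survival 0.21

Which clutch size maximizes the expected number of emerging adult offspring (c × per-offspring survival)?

6

Expected emerging adult offspring = c × s(c):
  c=2: 2 × 0.82 = 1.640
  c=3: 3 × 0.76 = 2.280
  c=4: 4 × 0.69 = 2.760
  c=5: 5 × 0.58 = 2.900
  c=6: 6 × 0.51 = 3.060
  c=7: 7 × 0.39 = 2.730
  c=8: 8 × 0.33 = 2.640
  c=9: 9 × 0.21 = 1.890
Maximum at c = 6 (3.060 emerging adult offspring).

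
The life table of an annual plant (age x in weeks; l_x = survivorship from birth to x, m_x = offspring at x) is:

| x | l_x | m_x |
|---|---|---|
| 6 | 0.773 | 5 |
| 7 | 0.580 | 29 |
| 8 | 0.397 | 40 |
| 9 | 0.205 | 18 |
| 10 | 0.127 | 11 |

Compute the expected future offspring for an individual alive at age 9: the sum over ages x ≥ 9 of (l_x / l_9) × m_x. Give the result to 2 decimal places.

24.81

l_9 = 0.205. Conditional survival from age 9 to x is l_x / l_9.
  x=9: (0.205/0.205) × 18 = 18.0000
  x=10: (0.127/0.205) × 11 = 6.8146
Sum = 18.0000 + 6.8146 = 24.8146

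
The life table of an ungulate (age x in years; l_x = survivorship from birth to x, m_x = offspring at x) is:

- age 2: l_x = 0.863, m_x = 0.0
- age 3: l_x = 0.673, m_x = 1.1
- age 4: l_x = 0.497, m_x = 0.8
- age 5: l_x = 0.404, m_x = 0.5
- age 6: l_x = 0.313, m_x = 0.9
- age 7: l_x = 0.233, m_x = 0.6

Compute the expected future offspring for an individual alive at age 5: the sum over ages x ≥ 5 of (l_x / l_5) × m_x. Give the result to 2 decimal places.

1.54

l_5 = 0.404. Conditional survival from age 5 to x is l_x / l_5.
  x=5: (0.404/0.404) × 0.5 = 0.5000
  x=6: (0.313/0.404) × 0.9 = 0.6973
  x=7: (0.233/0.404) × 0.6 = 0.3460
Sum = 0.5000 + 0.6973 + 0.3460 = 1.5433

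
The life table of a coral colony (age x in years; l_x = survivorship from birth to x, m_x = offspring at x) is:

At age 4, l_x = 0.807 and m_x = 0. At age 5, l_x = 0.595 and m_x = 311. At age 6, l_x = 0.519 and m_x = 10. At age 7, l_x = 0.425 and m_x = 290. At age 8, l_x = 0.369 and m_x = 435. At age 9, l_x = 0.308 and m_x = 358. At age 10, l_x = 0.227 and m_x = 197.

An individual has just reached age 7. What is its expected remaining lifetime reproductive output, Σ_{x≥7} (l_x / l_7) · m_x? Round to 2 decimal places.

1032.35

l_7 = 0.425. Conditional survival from age 7 to x is l_x / l_7.
  x=7: (0.425/0.425) × 290 = 290.0000
  x=8: (0.369/0.425) × 435 = 377.6824
  x=9: (0.308/0.425) × 358 = 259.4447
  x=10: (0.227/0.425) × 197 = 105.2212
Sum = 290.0000 + 377.6824 + 259.4447 + 105.2212 = 1032.3482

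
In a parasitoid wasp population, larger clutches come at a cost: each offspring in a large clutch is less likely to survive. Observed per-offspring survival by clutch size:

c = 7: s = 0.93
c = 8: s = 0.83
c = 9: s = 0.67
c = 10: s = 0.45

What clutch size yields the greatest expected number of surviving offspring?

8

Expected surviving offspring = c × s(c):
  c=7: 7 × 0.93 = 6.510
  c=8: 8 × 0.83 = 6.640
  c=9: 9 × 0.67 = 6.030
  c=10: 10 × 0.45 = 4.500
Maximum at c = 8 (6.640 surviving offspring).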